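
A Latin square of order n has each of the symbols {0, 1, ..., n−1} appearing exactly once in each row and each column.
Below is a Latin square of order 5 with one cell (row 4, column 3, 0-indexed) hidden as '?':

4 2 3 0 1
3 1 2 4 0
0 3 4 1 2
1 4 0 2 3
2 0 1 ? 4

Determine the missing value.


Row 4 contains symbols [0, 1, 2, 4] — missing [3].
Column 3 contains symbols [0, 1, 2, 4] — missing [3].
The missing symbol must appear in both missing sets; intersection = [3].
Therefore the hidden value is 3.

Missing value = 3.


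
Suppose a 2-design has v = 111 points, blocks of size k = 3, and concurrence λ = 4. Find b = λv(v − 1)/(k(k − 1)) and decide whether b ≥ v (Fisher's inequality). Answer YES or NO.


b = λv(v − 1)/(k(k − 1)) = 4·111·110/(3·2) = 48840/6 = 8140.
Compare with v = 111: b ≥ v, so Fisher's inequality holds.

YES


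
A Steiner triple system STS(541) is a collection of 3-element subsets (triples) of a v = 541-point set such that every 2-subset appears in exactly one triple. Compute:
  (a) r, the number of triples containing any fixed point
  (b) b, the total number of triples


An STS(v) is a 2-(v, 3, 1) BIBD: block size k = 3, λ = 1.
Replication: r(k − 1) = λ(v − 1) ⇒ r·2 = 541 − 1 = 540 ⇒ r = 270.
Block count: b = v(v − 1)/6 = 541·540/6 = 292140/6 = 48690.
(Check via bk = vr: 48690·3 = 146070 = 541·270 = 146070 ✓.)

r = 270, b = 48690.


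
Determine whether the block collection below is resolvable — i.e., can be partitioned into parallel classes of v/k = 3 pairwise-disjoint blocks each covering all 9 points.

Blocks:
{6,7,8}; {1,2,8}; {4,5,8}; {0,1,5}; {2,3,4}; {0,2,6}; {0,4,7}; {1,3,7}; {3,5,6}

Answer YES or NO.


v = 9, block size k = 3, number of blocks = 9.
For resolvability, blocks must partition into parallel classes of size v/k = 3.
Total blocks must therefore be a multiple of 3: 9 = 3·3 + 0 ⇒ divisible ✓.
Greedy packing gives 3 candidate class(es). Each should be a full parallel class (size 3, covers all 9 points).
  Class 1 (3 blocks): {6,7,8}; {0,1,5}; {2,3,4}. Points covered: [0, 1, 2, 3, 4, 5, 6, 7, 8].
  Class 2 (3 blocks): {1,2,8}; {0,4,7}; {3,5,6}. Points covered: [0, 1, 2, 3, 4, 5, 6, 7, 8].
  Class 3 (3 blocks): {4,5,8}; {0,2,6}; {1,3,7}. Points covered: [0, 1, 2, 3, 4, 5, 6, 7, 8].
All classes full (size 3)? YES. All classes cover every point? YES.
Resolvable? YES.

YES


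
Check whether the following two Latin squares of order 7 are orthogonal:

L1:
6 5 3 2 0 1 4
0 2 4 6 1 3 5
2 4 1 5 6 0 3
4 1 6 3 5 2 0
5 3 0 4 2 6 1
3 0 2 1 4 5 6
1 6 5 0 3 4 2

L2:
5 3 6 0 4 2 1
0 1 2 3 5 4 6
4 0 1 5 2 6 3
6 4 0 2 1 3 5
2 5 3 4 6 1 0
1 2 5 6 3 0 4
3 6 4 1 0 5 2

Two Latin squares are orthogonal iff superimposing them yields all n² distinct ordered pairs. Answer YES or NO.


Form the n² = 49 superimposed pairs (L1[i][j], L2[i][j]), row by row (rows and columns indexed from 0):
row 0: (6,5) (5,3) (3,6) (2,0) (0,4) (1,2) (4,1)
row 1: (0,0) (2,1) (4,2) (6,3) (1,5) (3,4) (5,6)
row 2: (2,4) (4,0) (1,1) (5,5) (6,2) (0,6) (3,3)
row 3: (4,6) (1,4) (6,0) (3,2) (5,1) (2,3) (0,5)
row 4: (5,2) (3,5) (0,3) (4,4) (2,6) (6,1) (1,0)
row 5: (3,1) (0,2) (2,5) (1,6) (4,3) (5,0) (6,4)
row 6: (1,3) (6,6) (5,4) (0,1) (3,0) (4,5) (2,2)
Orthogonality requires all 49 pairs distinct.
Check by first coordinate: for each symbol s of L1, list the L2 entries in the n cells where L1 = s; they must all differ.
  L1 = 0: L2 entries (in reading order) 4, 0, 6, 5, 3, 2, 1 — all 7 distinct ✓
  L1 = 1: L2 entries (in reading order) 2, 5, 1, 4, 0, 6, 3 — all 7 distinct ✓
  L1 = 2: L2 entries (in reading order) 0, 1, 4, 3, 6, 5, 2 — all 7 distinct ✓
  L1 = 3: L2 entries (in reading order) 6, 4, 3, 2, 5, 1, 0 — all 7 distinct ✓
  L1 = 4: L2 entries (in reading order) 1, 2, 0, 6, 4, 3, 5 — all 7 distinct ✓
  L1 = 5: L2 entries (in reading order) 3, 6, 5, 1, 2, 0, 4 — all 7 distinct ✓
  L1 = 6: L2 entries (in reading order) 5, 3, 2, 0, 1, 4, 6 — all 7 distinct ✓
Every symbol of L1 meets every symbol of L2 exactly once, so all 49 pairs are distinct (49 of 49).
Conclusion: YES.

YES


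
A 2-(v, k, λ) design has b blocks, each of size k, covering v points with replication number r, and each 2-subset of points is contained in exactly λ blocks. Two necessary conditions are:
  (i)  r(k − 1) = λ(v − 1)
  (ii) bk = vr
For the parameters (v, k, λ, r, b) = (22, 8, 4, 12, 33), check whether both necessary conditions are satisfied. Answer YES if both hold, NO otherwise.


Condition (i): r(k − 1) = 12·7 = 84; λ(v − 1) = 4·21 = 84. Match? YES.
Condition (ii): bk = 33·8 = 264; vr = 22·12 = 264. Match? YES.
Both conditions hold? YES.

YES


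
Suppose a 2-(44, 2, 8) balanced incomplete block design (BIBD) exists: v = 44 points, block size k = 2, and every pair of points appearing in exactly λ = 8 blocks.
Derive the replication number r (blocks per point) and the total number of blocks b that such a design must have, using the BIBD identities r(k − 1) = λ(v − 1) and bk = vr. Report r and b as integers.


Any 2-(v, k, λ) BIBD satisfies two necessary conditions:
  (i)  Each point sits in r blocks, and counting incidences through any fixed point gives r(k − 1) = λ(v − 1), so r = λ(v − 1)/(k − 1).
  (ii) Total incidences bk = vr, so b = vr/k.
Step 1: r = λ(v − 1)/(k − 1) = 8·(44 − 1)/(2 − 1) = 8·43/1 = 344/1 = 344.
Step 2: b = vr/k = 44·344/2 = 15136/2 = 7568.
Check integrality: r = 344 ∈ Z ✓, b = 7568 ∈ Z ✓.
(These identities are necessary conditions: they determine r and b for any design with these parameters, but do not by themselves prove that one exists.)

r = 344, b = 7568.


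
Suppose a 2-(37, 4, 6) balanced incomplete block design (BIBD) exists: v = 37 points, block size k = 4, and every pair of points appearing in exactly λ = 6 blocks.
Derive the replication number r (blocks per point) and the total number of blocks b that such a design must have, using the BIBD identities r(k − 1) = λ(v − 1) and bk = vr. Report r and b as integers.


Any 2-(v, k, λ) BIBD satisfies two necessary conditions:
  (i)  Each point sits in r blocks, and counting incidences through any fixed point gives r(k − 1) = λ(v − 1), so r = λ(v − 1)/(k − 1).
  (ii) Total incidences bk = vr, so b = vr/k.
Step 1: r = λ(v − 1)/(k − 1) = 6·(37 − 1)/(4 − 1) = 6·36/3 = 216/3 = 72.
Step 2: b = vr/k = 37·72/4 = 2664/4 = 666.
Check integrality: r = 72 ∈ Z ✓, b = 666 ∈ Z ✓.
(These identities are necessary conditions: they determine r and b for any design with these parameters, but do not by themselves prove that one exists.)

r = 72, b = 666.


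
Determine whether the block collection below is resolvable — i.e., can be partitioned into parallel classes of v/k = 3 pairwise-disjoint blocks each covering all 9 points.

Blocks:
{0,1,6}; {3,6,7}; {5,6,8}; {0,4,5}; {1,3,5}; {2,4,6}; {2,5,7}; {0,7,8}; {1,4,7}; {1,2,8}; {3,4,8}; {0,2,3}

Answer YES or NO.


v = 9, block size k = 3, number of blocks = 12.
For resolvability, blocks must partition into parallel classes of size v/k = 3.
Total blocks must therefore be a multiple of 3: 12 = 3·4 + 0 ⇒ divisible ✓.
Greedy packing gives 4 candidate class(es). Each should be a full parallel class (size 3, covers all 9 points).
  Class 1 (3 blocks): {0,1,6}; {2,5,7}; {3,4,8}. Points covered: [0, 1, 2, 3, 4, 5, 6, 7, 8].
  Class 2 (3 blocks): {3,6,7}; {0,4,5}; {1,2,8}. Points covered: [0, 1, 2, 3, 4, 5, 6, 7, 8].
  Class 3 (3 blocks): {5,6,8}; {1,4,7}; {0,2,3}. Points covered: [0, 1, 2, 3, 4, 5, 6, 7, 8].
  Class 4 (3 blocks): {1,3,5}; {2,4,6}; {0,7,8}. Points covered: [0, 1, 2, 3, 4, 5, 6, 7, 8].
All classes full (size 3)? YES. All classes cover every point? YES.
Resolvable? YES.

YES


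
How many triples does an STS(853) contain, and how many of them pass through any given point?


An STS(v) is a 2-(v, 3, 1) BIBD: block size k = 3, λ = 1.
Replication: r(k − 1) = λ(v − 1) ⇒ r·2 = 853 − 1 = 852 ⇒ r = 426.
Block count: bk = vr ⇒ b·3 = 853·426 = 363378 ⇒ b = 121126.
(Check via b = v(v − 1)/6 = 853·852/6 = 726756/6 = 121126.)

r = 426, b = 121126.


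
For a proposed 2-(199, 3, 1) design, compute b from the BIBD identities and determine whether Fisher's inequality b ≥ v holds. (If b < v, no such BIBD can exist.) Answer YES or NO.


b = λv(v − 1)/(k(k − 1)) = 1·199·198/(3·2) = 39402/6 = 6567.
Compare with v = 199: b ≥ v, so Fisher's inequality holds.

YES


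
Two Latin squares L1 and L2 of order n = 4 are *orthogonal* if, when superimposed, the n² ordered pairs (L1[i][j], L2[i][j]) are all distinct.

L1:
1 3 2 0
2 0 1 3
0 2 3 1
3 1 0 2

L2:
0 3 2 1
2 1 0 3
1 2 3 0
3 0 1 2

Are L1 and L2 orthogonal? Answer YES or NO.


Form the n² = 16 superimposed pairs (L1[i][j], L2[i][j]), row by row (rows and columns indexed from 0):
row 0: (1,0) (3,3) (2,2) (0,1)
row 1: (2,2) (0,1) (1,0) (3,3)
row 2: (0,1) (2,2) (3,3) (1,0)
row 3: (3,3) (1,0) (0,1) (2,2)
Orthogonality requires all 16 pairs distinct.
But the pair (2,2) repeats: cell (0,2) has L1 = 2, L2 = 2, and cell (1,0) has L1 = 2, L2 = 2.
A repeated pair means some other pair never occurs (only 4 distinct pairs out of 16), so the squares are not orthogonal.
Conclusion: NO.

NO


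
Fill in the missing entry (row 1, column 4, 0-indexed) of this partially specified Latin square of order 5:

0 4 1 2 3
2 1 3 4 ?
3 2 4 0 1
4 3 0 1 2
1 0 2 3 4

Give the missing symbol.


Row 1 contains symbols [1, 2, 3, 4] — missing [0].
Column 4 contains symbols [1, 2, 3, 4] — missing [0].
The missing symbol must appear in both missing sets; intersection = [0].
Therefore the hidden value is 0.

Missing value = 0.


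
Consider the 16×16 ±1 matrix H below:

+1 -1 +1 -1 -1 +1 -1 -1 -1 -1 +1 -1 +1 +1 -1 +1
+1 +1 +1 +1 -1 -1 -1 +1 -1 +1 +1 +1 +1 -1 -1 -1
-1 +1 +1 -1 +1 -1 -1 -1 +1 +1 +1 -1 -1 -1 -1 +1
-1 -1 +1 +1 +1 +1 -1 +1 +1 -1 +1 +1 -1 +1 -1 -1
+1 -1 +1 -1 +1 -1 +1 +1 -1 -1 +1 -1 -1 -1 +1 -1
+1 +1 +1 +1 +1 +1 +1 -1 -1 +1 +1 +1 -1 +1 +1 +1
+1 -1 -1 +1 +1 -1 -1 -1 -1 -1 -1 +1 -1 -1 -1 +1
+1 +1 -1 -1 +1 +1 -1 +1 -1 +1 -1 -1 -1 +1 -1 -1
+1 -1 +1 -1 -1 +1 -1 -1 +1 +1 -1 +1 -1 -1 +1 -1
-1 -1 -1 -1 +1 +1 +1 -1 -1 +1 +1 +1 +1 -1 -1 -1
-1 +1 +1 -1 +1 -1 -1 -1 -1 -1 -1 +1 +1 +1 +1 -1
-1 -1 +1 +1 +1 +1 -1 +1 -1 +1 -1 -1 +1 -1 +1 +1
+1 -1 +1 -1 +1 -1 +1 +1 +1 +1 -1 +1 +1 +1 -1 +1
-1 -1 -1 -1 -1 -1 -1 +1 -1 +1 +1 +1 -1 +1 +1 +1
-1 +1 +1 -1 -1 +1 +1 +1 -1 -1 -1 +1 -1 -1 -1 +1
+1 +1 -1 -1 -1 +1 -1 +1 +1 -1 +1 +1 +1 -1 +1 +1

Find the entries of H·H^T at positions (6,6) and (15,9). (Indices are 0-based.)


Row 6 of H: [1, -1, -1, 1, 1, -1, -1, -1, -1, -1, -1, 1, -1, -1, -1, 1].
Row 9 of H: [-1, -1, -1, -1, 1, 1, 1, -1, -1, 1, 1, 1, 1, -1, -1, -1].
Row 15 of H: [1, 1, -1, -1, -1, 1, -1, 1, 1, -1, 1, 1, 1, -1, 1, 1].
(H·H^T)[6][6] = Σ_j H[6][j]·H[6][j] = (1)² + (-1)² + (-1)² + (1)² + (1)² + (-1)² + (-1)² + (-1)² + (-1)² + (-1)² + (-1)² + (1)² + (-1)² + (-1)² + (-1)² + (1)² = 1 + 1 + 1 + 1 + 1 + 1 + 1 + 1 + 1 + 1 + 1 + 1 + 1 + 1 + 1 + 1 = 16.
(H·H^T)[15][9] = Σ_j H[15][j]·H[9][j] = (1)·(-1) + (1)·(-1) + (-1)·(-1) + (-1)·(-1) + (-1)·(1) + (1)·(1) + (-1)·(1) + (1)·(-1) + (1)·(-1) + (-1)·(1) + (1)·(1) + (1)·(1) + (1)·(1) + (-1)·(-1) + (1)·(-1) + (1)·(-1) = -1 + -1 + 1 + 1 + -1 + 1 + -1 + -1 + -1 + -1 + 1 + 1 + 1 + 1 + -1 + -1 = -2.
Rows 15 and 9 are not orthogonal (dot product = -2 ≠ 0), so H is not a Hadamard matrix.

(6,6) entry = 16; (15,9) entry = -2.


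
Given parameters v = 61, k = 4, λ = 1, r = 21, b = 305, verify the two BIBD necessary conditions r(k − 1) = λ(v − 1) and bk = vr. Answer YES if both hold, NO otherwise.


Condition (i): r(k − 1) = 21·3 = 63; λ(v − 1) = 1·60 = 60. Match? NO.
Condition (ii): bk = 305·4 = 1220; vr = 61·21 = 1281. Match? NO.
Both conditions hold? NO.

NO


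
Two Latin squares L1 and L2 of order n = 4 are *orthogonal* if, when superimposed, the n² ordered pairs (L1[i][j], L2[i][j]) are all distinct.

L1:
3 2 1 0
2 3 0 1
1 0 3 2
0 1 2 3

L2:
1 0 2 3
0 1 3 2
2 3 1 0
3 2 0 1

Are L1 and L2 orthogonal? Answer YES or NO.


Form the n² = 16 superimposed pairs (L1[i][j], L2[i][j]), row by row (rows and columns indexed from 0):
row 0: (3,1) (2,0) (1,2) (0,3)
row 1: (2,0) (3,1) (0,3) (1,2)
row 2: (1,2) (0,3) (3,1) (2,0)
row 3: (0,3) (1,2) (2,0) (3,1)
Orthogonality requires all 16 pairs distinct.
But the pair (2,0) repeats: cell (0,1) has L1 = 2, L2 = 0, and cell (1,0) has L1 = 2, L2 = 0.
A repeated pair means some other pair never occurs (only 4 distinct pairs out of 16), so the squares are not orthogonal.
Conclusion: NO.

NO


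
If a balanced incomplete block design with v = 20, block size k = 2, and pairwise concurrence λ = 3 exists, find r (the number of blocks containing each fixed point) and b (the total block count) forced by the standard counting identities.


Any 2-(v, k, λ) BIBD satisfies two necessary conditions:
  (i)  Each point sits in r blocks, and counting incidences through any fixed point gives r(k − 1) = λ(v − 1), so r = λ(v − 1)/(k − 1).
  (ii) Total incidences bk = vr, so b = vr/k.
Step 1: r = λ(v − 1)/(k − 1) = 3·(20 − 1)/(2 − 1) = 3·19/1 = 57/1 = 57.
Step 2: b = vr/k = 20·57/2 = 1140/2 = 570.
Check integrality: r = 57 ∈ Z ✓, b = 570 ∈ Z ✓.
(These identities are necessary conditions: they determine r and b for any design with these parameters, but do not by themselves prove that one exists.)

r = 57, b = 570.


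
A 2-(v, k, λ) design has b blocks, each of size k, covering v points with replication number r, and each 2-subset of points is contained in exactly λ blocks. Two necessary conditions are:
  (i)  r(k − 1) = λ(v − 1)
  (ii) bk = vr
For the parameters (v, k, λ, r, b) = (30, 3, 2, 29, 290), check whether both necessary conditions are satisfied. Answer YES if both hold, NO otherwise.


Condition (i): r(k − 1) = 29·2 = 58; λ(v − 1) = 2·29 = 58. Match? YES.
Condition (ii): bk = 290·3 = 870; vr = 30·29 = 870. Match? YES.
Both conditions hold? YES.

YES


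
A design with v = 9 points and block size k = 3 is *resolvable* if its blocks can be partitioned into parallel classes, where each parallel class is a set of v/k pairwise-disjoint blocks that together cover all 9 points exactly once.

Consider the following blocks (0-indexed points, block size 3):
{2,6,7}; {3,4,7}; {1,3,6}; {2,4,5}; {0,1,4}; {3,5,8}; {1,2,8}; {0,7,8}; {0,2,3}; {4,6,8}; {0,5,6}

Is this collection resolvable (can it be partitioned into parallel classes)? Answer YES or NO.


v = 9, block size k = 3, number of blocks = 11.
For resolvability, blocks must partition into parallel classes of size v/k = 3.
Total blocks must therefore be a multiple of 3: 11 = 3·3 + 2 ⇒ not divisible ✗.
Resolvable? NO.

NO


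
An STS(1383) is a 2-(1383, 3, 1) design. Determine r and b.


An STS(v) is a 2-(v, 3, 1) BIBD: block size k = 3, λ = 1.
Replication: r(k − 1) = λ(v − 1) ⇒ r·2 = 1383 − 1 = 1382 ⇒ r = 691.
Block count: bk = vr ⇒ b·3 = 1383·691 = 955653 ⇒ b = 318551.

r = 691, b = 318551.


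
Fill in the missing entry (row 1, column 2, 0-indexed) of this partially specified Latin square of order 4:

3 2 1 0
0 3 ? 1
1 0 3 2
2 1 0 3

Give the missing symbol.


Row 1 contains symbols [0, 1, 3] — missing [2].
Column 2 contains symbols [0, 1, 3] — missing [2].
The missing symbol must appear in both missing sets; intersection = [2].
Therefore the hidden value is 2.

Missing value = 2.


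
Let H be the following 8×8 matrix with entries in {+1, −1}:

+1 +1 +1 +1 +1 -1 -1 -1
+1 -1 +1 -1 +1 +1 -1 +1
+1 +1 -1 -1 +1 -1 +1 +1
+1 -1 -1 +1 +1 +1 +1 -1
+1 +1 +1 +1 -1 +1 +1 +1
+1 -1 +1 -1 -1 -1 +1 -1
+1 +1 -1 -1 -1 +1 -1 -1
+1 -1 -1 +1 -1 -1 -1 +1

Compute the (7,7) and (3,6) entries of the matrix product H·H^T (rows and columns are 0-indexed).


Row 3 of H: [1, -1, -1, 1, 1, 1, 1, -1].
Row 6 of H: [1, 1, -1, -1, -1, 1, -1, -1].
Row 7 of H: [1, -1, -1, 1, -1, -1, -1, 1].
(H·H^T)[7][7] = Σ_j H[7][j]·H[7][j] = (1)² + (-1)² + (-1)² + (1)² + (-1)² + (-1)² + (-1)² + (1)² = 1 + 1 + 1 + 1 + 1 + 1 + 1 + 1 = 8.
(H·H^T)[3][6] = Σ_j H[3][j]·H[6][j] = (1)·(1) + (-1)·(1) + (-1)·(-1) + (1)·(-1) + (1)·(-1) + (1)·(1) + (1)·(-1) + (-1)·(-1) = 1 + -1 + 1 + -1 + -1 + 1 + -1 + 1 = 0.
So rows 3 and 6 are orthogonal; the diagonal entry equals n = 8.

(7,7) entry = 8; (3,6) entry = 0.


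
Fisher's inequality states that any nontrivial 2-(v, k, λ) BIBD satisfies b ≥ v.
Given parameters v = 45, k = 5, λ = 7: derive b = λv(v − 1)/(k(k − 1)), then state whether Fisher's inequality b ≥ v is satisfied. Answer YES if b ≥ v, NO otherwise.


b = λv(v − 1)/(k(k − 1)) = 7·45·44/(5·4) = 13860/20 = 693.
Compare with v = 45: b ≥ v, so Fisher's inequality holds.

YES


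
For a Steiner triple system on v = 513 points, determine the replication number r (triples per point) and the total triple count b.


An STS(v) is a 2-(v, 3, 1) BIBD: block size k = 3, λ = 1.
Replication: r(k − 1) = λ(v − 1) ⇒ r·2 = 513 − 1 = 512 ⇒ r = 256.
Block count: bk = vr ⇒ b·3 = 513·256 = 131328 ⇒ b = 43776.
(Check via b = v(v − 1)/6 = 513·512/6 = 262656/6 = 43776.)

r = 256, b = 43776.


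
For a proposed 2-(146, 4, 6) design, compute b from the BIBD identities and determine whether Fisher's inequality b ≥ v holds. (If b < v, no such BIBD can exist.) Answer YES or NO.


b = λv(v − 1)/(k(k − 1)) = 6·146·145/(4·3) = 127020/12 = 10585.
Compare with v = 146: b ≥ v, so Fisher's inequality holds.

YES


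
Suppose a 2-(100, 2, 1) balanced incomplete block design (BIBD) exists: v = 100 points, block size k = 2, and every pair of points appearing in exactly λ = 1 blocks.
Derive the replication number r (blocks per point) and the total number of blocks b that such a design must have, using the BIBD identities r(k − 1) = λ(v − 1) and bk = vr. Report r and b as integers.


Any 2-(v, k, λ) BIBD satisfies two necessary conditions:
  (i)  Each point sits in r blocks, and counting incidences through any fixed point gives r(k − 1) = λ(v − 1), so r = λ(v − 1)/(k − 1).
  (ii) Total incidences bk = vr, so b = vr/k.
Step 1: r = λ(v − 1)/(k − 1) = 1·(100 − 1)/(2 − 1) = 1·99/1 = 99/1 = 99.
Step 2: b = vr/k = 100·99/2 = 9900/2 = 4950.
Check integrality: r = 99 ∈ Z ✓, b = 4950 ∈ Z ✓.
(These identities are necessary conditions: they determine r and b for any design with these parameters, but do not by themselves prove that one exists.)

r = 99, b = 4950.


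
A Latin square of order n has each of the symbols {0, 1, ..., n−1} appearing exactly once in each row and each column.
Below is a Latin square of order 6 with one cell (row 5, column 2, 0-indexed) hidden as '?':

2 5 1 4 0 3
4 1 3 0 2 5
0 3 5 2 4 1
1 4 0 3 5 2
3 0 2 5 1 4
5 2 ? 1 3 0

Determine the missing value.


Row 5 contains symbols [0, 1, 2, 3, 5] — missing [4].
Column 2 contains symbols [0, 1, 2, 3, 5] — missing [4].
The missing symbol must appear in both missing sets; intersection = [4].
Therefore the hidden value is 4.

Missing value = 4.


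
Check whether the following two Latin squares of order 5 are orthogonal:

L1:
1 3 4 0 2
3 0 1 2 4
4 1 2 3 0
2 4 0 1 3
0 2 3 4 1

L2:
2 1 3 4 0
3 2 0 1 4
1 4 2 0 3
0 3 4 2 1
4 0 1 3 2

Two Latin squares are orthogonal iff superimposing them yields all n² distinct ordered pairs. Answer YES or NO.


Form the n² = 25 superimposed pairs (L1[i][j], L2[i][j]), row by row (rows and columns indexed from 0):
row 0: (1,2) (3,1) (4,3) (0,4) (2,0)
row 1: (3,3) (0,2) (1,0) (2,1) (4,4)
row 2: (4,1) (1,4) (2,2) (3,0) (0,3)
row 3: (2,0) (4,3) (0,4) (1,2) (3,1)
row 4: (0,4) (2,0) (3,1) (4,3) (1,2)
Orthogonality requires all 25 pairs distinct.
But the pair (2,0) repeats: cell (0,4) has L1 = 2, L2 = 0, and cell (3,0) has L1 = 2, L2 = 0.
A repeated pair means some other pair never occurs (only 15 distinct pairs out of 25), so the squares are not orthogonal.
Conclusion: NO.

NO


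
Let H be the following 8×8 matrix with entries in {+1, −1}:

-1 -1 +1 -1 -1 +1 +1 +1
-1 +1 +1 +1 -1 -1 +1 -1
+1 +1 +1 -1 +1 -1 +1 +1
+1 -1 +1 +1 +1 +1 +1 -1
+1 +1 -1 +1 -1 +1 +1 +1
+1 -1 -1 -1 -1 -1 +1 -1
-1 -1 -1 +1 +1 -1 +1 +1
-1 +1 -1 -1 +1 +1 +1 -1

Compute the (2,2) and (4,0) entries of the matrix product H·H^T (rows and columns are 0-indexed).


Row 0 of H: [-1, -1, 1, -1, -1, 1, 1, 1].
Row 2 of H: [1, 1, 1, -1, 1, -1, 1, 1].
Row 4 of H: [1, 1, -1, 1, -1, 1, 1, 1].
(H·H^T)[2][2] = Σ_j H[2][j]·H[2][j] = (1)² + (1)² + (1)² + (-1)² + (1)² + (-1)² + (1)² + (1)² = 1 + 1 + 1 + 1 + 1 + 1 + 1 + 1 = 8.
(H·H^T)[4][0] = Σ_j H[4][j]·H[0][j] = (1)·(-1) + (1)·(-1) + (-1)·(1) + (1)·(-1) + (-1)·(-1) + (1)·(1) + (1)·(1) + (1)·(1) = -1 + -1 + -1 + -1 + 1 + 1 + 1 + 1 = 0.
So rows 4 and 0 are orthogonal; the diagonal entry equals n = 8.

(2,2) entry = 8; (4,0) entry = 0.


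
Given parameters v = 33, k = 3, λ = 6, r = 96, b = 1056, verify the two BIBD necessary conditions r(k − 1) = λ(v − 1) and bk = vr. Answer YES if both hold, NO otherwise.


Condition (i): r(k − 1) = 96·2 = 192; λ(v − 1) = 6·32 = 192. Match? YES.
Condition (ii): bk = 1056·3 = 3168; vr = 33·96 = 3168. Match? YES.
Both conditions hold? YES.

YES


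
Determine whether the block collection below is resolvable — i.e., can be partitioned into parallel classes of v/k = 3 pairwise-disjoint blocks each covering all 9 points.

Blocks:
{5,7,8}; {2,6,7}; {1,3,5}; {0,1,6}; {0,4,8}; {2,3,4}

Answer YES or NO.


v = 9, block size k = 3, number of blocks = 6.
For resolvability, blocks must partition into parallel classes of size v/k = 3.
Total blocks must therefore be a multiple of 3: 6 = 3·2 + 0 ⇒ divisible ✓.
Greedy packing gives 2 candidate class(es). Each should be a full parallel class (size 3, covers all 9 points).
  Class 1 (3 blocks): {5,7,8}; {0,1,6}; {2,3,4}. Points covered: [0, 1, 2, 3, 4, 5, 6, 7, 8].
  Class 2 (3 blocks): {2,6,7}; {1,3,5}; {0,4,8}. Points covered: [0, 1, 2, 3, 4, 5, 6, 7, 8].
All classes full (size 3)? YES. All classes cover every point? YES.
Resolvable? YES.

YES


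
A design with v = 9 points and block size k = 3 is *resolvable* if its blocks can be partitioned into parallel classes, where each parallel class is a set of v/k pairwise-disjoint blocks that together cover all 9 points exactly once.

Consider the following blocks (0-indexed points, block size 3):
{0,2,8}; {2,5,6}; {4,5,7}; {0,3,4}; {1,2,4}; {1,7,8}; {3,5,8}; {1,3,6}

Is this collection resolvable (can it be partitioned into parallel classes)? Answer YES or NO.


v = 9, block size k = 3, number of blocks = 8.
For resolvability, blocks must partition into parallel classes of size v/k = 3.
Total blocks must therefore be a multiple of 3: 8 = 3·2 + 2 ⇒ not divisible ✗.
Resolvable? NO.

NO


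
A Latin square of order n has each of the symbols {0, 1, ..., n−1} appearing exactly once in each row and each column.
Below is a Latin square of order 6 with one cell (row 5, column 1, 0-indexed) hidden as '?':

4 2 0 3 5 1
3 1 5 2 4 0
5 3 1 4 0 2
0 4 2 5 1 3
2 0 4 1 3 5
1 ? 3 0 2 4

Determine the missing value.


Row 5 contains symbols [0, 1, 2, 3, 4] — missing [5].
Column 1 contains symbols [0, 1, 2, 3, 4] — missing [5].
The missing symbol must appear in both missing sets; intersection = [5].
Therefore the hidden value is 5.

Missing value = 5.


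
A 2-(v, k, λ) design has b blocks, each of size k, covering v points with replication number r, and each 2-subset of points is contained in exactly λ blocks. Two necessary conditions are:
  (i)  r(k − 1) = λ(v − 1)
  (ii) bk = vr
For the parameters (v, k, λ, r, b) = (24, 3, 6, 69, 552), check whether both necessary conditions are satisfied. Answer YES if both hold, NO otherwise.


Condition (i): r(k − 1) = 69·2 = 138; λ(v − 1) = 6·23 = 138. Match? YES.
Condition (ii): bk = 552·3 = 1656; vr = 24·69 = 1656. Match? YES.
Both conditions hold? YES.

YES


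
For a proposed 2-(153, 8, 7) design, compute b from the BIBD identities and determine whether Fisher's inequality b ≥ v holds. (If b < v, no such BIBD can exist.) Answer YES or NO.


r = λ(v − 1)/(k − 1) = 7·152/7 = 152.
b = vr/k = 153·152/8 = 2907.
Fisher's inequality: b ≥ v ⇔ 2907 ≥ 153? YES.

YES


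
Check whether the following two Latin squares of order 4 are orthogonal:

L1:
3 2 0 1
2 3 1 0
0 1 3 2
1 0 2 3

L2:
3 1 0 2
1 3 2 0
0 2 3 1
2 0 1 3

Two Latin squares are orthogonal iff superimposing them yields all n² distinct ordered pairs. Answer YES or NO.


Form the n² = 16 superimposed pairs (L1[i][j], L2[i][j]), row by row (rows and columns indexed from 0):
row 0: (3,3) (2,1) (0,0) (1,2)
row 1: (2,1) (3,3) (1,2) (0,0)
row 2: (0,0) (1,2) (3,3) (2,1)
row 3: (1,2) (0,0) (2,1) (3,3)
Orthogonality requires all 16 pairs distinct.
But the pair (2,1) repeats: cell (0,1) has L1 = 2, L2 = 1, and cell (1,0) has L1 = 2, L2 = 1.
A repeated pair means some other pair never occurs (only 4 distinct pairs out of 16), so the squares are not orthogonal.
Conclusion: NO.

NO


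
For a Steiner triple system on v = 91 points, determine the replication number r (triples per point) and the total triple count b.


An STS(v) is a 2-(v, 3, 1) BIBD: block size k = 3, λ = 1.
Replication: r(k − 1) = λ(v − 1) ⇒ r·2 = 91 − 1 = 90 ⇒ r = 45.
Block count: b = v(v − 1)/6 = 91·90/6 = 8190/6 = 1365.
(Check via bk = vr: 1365·3 = 4095 = 91·45 = 4095 ✓.)

r = 45, b = 1365.


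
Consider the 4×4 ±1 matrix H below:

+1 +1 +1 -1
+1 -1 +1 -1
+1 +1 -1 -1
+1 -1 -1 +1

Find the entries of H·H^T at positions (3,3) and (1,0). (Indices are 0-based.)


Row 0 of H: [1, 1, 1, -1].
Row 1 of H: [1, -1, 1, -1].
Row 3 of H: [1, -1, -1, 1].
(H·H^T)[3][3] = Σ_j H[3][j]·H[3][j] = (1)² + (-1)² + (-1)² + (1)² = 1 + 1 + 1 + 1 = 4.
(H·H^T)[1][0] = Σ_j H[1][j]·H[0][j] = (1)·(1) + (-1)·(1) + (1)·(1) + (-1)·(-1) = 1 + -1 + 1 + 1 = 2.
Rows 1 and 0 are not orthogonal (dot product = 2 ≠ 0), so H is not a Hadamard matrix.

(3,3) entry = 4; (1,0) entry = 2.


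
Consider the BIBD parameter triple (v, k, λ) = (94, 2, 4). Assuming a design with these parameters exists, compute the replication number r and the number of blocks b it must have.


Any 2-(v, k, λ) BIBD satisfies two necessary conditions:
  (i)  Each point sits in r blocks, and counting incidences through any fixed point gives r(k − 1) = λ(v − 1), so r = λ(v − 1)/(k − 1).
  (ii) Total incidences bk = vr, so b = vr/k.
Step 1: r = λ(v − 1)/(k − 1) = 4·(94 − 1)/(2 − 1) = 4·93/1 = 372/1 = 372.
Step 2: b = vr/k = 94·372/2 = 34968/2 = 17484.
Check integrality: r = 372 ∈ Z ✓, b = 17484 ∈ Z ✓.
(These identities are necessary conditions: they determine r and b for any design with these parameters, but do not by themselves prove that one exists.)

r = 372, b = 17484.


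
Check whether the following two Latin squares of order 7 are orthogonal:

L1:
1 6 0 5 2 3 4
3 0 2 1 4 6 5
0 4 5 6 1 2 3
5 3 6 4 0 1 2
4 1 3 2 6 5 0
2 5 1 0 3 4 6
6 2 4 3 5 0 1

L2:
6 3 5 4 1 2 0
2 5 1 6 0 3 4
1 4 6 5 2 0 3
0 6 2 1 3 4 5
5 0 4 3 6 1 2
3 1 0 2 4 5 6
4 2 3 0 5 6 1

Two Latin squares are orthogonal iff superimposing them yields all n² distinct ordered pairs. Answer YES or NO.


Form the n² = 49 superimposed pairs (L1[i][j], L2[i][j]), row by row (rows and columns indexed from 0):
row 0: (1,6) (6,3) (0,5) (5,4) (2,1) (3,2) (4,0)
row 1: (3,2) (0,5) (2,1) (1,6) (4,0) (6,3) (5,4)
row 2: (0,1) (4,4) (5,6) (6,5) (1,2) (2,0) (3,3)
row 3: (5,0) (3,6) (6,2) (4,1) (0,3) (1,4) (2,5)
row 4: (4,5) (1,0) (3,4) (2,3) (6,6) (5,1) (0,2)
row 5: (2,3) (5,1) (1,0) (0,2) (3,4) (4,5) (6,6)
row 6: (6,4) (2,2) (4,3) (3,0) (5,5) (0,6) (1,1)
Orthogonality requires all 49 pairs distinct.
But the pair (3,2) repeats: cell (0,5) has L1 = 3, L2 = 2, and cell (1,0) has L1 = 3, L2 = 2.
A repeated pair means some other pair never occurs (only 35 distinct pairs out of 49), so the squares are not orthogonal.
Conclusion: NO.

NO


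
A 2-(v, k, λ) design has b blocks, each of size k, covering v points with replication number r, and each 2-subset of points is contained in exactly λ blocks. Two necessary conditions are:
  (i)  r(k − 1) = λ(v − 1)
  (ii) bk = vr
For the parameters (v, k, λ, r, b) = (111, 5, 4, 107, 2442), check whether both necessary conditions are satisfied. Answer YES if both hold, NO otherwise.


Condition (i): r(k − 1) = 107·4 = 428; λ(v − 1) = 4·110 = 440. Match? NO.
Condition (ii): bk = 2442·5 = 12210; vr = 111·107 = 11877. Match? NO.
Both conditions hold? NO.

NO


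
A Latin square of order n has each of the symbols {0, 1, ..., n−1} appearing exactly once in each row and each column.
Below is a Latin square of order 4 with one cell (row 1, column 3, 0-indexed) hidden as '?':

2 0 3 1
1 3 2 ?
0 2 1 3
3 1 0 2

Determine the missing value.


Row 1 contains symbols [1, 2, 3] — missing [0].
Column 3 contains symbols [1, 2, 3] — missing [0].
The missing symbol must appear in both missing sets; intersection = [0].
Therefore the hidden value is 0.

Missing value = 0.


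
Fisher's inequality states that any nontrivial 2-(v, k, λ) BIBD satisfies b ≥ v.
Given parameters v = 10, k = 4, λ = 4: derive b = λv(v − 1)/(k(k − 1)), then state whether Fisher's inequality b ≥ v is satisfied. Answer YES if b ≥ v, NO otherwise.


r = λ(v − 1)/(k − 1) = 4·9/3 = 12.
b = vr/k = 10·12/4 = 30.
Fisher's inequality: b ≥ v ⇔ 30 ≥ 10? YES.

YES


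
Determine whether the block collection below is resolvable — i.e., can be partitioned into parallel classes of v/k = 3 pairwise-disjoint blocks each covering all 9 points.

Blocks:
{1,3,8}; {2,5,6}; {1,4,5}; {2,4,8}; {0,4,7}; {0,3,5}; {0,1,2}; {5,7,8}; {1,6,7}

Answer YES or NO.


v = 9, block size k = 3, number of blocks = 9.
For resolvability, blocks must partition into parallel classes of size v/k = 3.
Total blocks must therefore be a multiple of 3: 9 = 3·3 + 0 ⇒ divisible ✓.
Consider block {1,4,5}. It intersects every other block in the collection, so no parallel class of size 3 can contain it.
Since every block must belong to some parallel class in a resolution, the collection cannot be partitioned into parallel classes.
Resolvable? NO.

NO


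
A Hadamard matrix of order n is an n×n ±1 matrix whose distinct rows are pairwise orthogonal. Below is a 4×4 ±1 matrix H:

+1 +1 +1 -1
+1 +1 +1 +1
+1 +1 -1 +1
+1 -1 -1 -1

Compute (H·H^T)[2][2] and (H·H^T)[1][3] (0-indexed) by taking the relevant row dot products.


Row 1 of H: [1, 1, 1, 1].
Row 2 of H: [1, 1, -1, 1].
Row 3 of H: [1, -1, -1, -1].
(H·H^T)[2][2] = Σ_j H[2][j]·H[2][j] = (1)² + (1)² + (-1)² + (1)² = 1 + 1 + 1 + 1 = 4.
(H·H^T)[1][3] = Σ_j H[1][j]·H[3][j] = (1)·(1) + (1)·(-1) + (1)·(-1) + (1)·(-1) = 1 + -1 + -1 + -1 = -2.
Rows 1 and 3 are not orthogonal (dot product = -2 ≠ 0), so H is not a Hadamard matrix.

(2,2) entry = 4; (1,3) entry = -2.


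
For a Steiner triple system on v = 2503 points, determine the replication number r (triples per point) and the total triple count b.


An STS(v) is a 2-(v, 3, 1) BIBD: block size k = 3, λ = 1.
Replication: r(k − 1) = λ(v − 1) ⇒ r·2 = 2503 − 1 = 2502 ⇒ r = 1251.
Block count: bk = vr ⇒ b·3 = 2503·1251 = 3131253 ⇒ b = 1043751.
(Check via b = v(v − 1)/6 = 2503·2502/6 = 6262506/6 = 1043751.)

r = 1251, b = 1043751.


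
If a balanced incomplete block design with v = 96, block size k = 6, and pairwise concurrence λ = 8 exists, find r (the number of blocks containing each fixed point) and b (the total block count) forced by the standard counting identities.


Any 2-(v, k, λ) BIBD satisfies two necessary conditions:
  (i)  Each point sits in r blocks, and counting incidences through any fixed point gives r(k − 1) = λ(v − 1), so r = λ(v − 1)/(k − 1).
  (ii) Total incidences bk = vr, so b = vr/k.
Step 1: r = λ(v − 1)/(k − 1) = 8·(96 − 1)/(6 − 1) = 8·95/5 = 760/5 = 152.
Step 2: b = vr/k = 96·152/6 = 14592/6 = 2432.
Check integrality: r = 152 ∈ Z ✓, b = 2432 ∈ Z ✓.
(These identities are necessary conditions: they determine r and b for any design with these parameters, but do not by themselves prove that one exists.)

r = 152, b = 2432.


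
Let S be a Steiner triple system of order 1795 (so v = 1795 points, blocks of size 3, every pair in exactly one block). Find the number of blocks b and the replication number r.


An STS(v) is a 2-(v, 3, 1) BIBD: block size k = 3, λ = 1.
Replication: r(k − 1) = λ(v − 1) ⇒ r·2 = 1795 − 1 = 1794 ⇒ r = 897.
Block count: bk = vr ⇒ b·3 = 1795·897 = 1610115 ⇒ b = 536705.
(Check via b = v(v − 1)/6 = 1795·1794/6 = 3220230/6 = 536705.)

r = 897, b = 536705.


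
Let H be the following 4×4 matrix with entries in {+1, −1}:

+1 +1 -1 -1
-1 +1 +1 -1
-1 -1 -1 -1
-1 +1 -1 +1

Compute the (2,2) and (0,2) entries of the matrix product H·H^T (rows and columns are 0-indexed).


Row 0 of H: [1, 1, -1, -1].
Row 2 of H: [-1, -1, -1, -1].
(H·H^T)[2][2] = Σ_j H[2][j]·H[2][j] = (-1)² + (-1)² + (-1)² + (-1)² = 1 + 1 + 1 + 1 = 4.
(H·H^T)[0][2] = Σ_j H[0][j]·H[2][j] = (1)·(-1) + (1)·(-1) + (-1)·(-1) + (-1)·(-1) = -1 + -1 + 1 + 1 = 0.
So rows 0 and 2 are orthogonal; the diagonal entry equals n = 4.

(2,2) entry = 4; (0,2) entry = 0.


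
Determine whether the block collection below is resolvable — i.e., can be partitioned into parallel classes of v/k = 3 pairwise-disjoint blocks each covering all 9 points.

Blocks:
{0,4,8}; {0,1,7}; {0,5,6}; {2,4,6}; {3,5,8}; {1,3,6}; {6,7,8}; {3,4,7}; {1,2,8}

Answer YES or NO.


v = 9, block size k = 3, number of blocks = 9.
For resolvability, blocks must partition into parallel classes of size v/k = 3.
Total blocks must therefore be a multiple of 3: 9 = 3·3 + 0 ⇒ divisible ✓.
Consider block {0,4,8}. The only other block(s) in the collection disjoint from it are {1,3,6} — just 1 block(s). Any parallel class containing {0,4,8} would need 2 other blocks each disjoint from it, so no parallel class of size 3 can contain {0,4,8}.
Since every block must belong to some parallel class in a resolution, the collection cannot be partitioned into parallel classes.
Resolvable? NO.

NO


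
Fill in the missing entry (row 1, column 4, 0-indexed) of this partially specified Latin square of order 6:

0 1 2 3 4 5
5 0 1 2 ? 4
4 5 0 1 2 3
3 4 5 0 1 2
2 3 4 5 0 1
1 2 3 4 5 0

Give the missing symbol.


Row 1 contains symbols [0, 1, 2, 4, 5] — missing [3].
Column 4 contains symbols [0, 1, 2, 4, 5] — missing [3].
The missing symbol must appear in both missing sets; intersection = [3].
Therefore the hidden value is 3.

Missing value = 3.


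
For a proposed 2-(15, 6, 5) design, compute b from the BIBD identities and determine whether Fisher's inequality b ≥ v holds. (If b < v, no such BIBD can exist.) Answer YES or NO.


r = λ(v − 1)/(k − 1) = 5·14/5 = 14.
b = vr/k = 15·14/6 = 35.
Fisher's inequality: b ≥ v ⇔ 35 ≥ 15? YES.

YES


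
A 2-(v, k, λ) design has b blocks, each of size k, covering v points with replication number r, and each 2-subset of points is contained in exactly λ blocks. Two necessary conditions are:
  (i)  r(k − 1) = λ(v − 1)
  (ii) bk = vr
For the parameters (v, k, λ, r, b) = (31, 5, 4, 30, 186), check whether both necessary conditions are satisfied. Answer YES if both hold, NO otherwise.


Condition (i): r(k − 1) = 30·4 = 120; λ(v − 1) = 4·30 = 120. Match? YES.
Condition (ii): bk = 186·5 = 930; vr = 31·30 = 930. Match? YES.
Both conditions hold? YES.

YES


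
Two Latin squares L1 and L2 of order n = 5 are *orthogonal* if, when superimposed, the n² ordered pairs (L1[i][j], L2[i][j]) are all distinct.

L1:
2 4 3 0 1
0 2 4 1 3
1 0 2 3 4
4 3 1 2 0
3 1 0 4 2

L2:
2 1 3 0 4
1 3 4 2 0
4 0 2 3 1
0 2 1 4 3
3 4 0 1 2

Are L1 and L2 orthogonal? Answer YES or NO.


Form the n² = 25 superimposed pairs (L1[i][j], L2[i][j]), row by row (rows and columns indexed from 0):
row 0: (2,2) (4,1) (3,3) (0,0) (1,4)
row 1: (0,1) (2,3) (4,4) (1,2) (3,0)
row 2: (1,4) (0,0) (2,2) (3,3) (4,1)
row 3: (4,0) (3,2) (1,1) (2,4) (0,3)
row 4: (3,3) (1,4) (0,0) (4,1) (2,2)
Orthogonality requires all 25 pairs distinct.
But the pair (1,4) repeats: cell (0,4) has L1 = 1, L2 = 4, and cell (2,0) has L1 = 1, L2 = 4.
A repeated pair means some other pair never occurs (only 15 distinct pairs out of 25), so the squares are not orthogonal.
Conclusion: NO.

NO


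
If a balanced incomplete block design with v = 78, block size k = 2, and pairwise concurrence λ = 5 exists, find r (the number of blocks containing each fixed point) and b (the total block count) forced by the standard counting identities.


Any 2-(v, k, λ) BIBD satisfies two necessary conditions:
  (i)  Each point sits in r blocks, and counting incidences through any fixed point gives r(k − 1) = λ(v − 1), so r = λ(v − 1)/(k − 1).
  (ii) Total incidences bk = vr, so b = vr/k.
Step 1: r = λ(v − 1)/(k − 1) = 5·(78 − 1)/(2 − 1) = 5·77/1 = 385/1 = 385.
Step 2: b = vr/k = 78·385/2 = 30030/2 = 15015.
Check integrality: r = 385 ∈ Z ✓, b = 15015 ∈ Z ✓.
(These identities are necessary conditions: they determine r and b for any design with these parameters, but do not by themselves prove that one exists.)

r = 385, b = 15015.


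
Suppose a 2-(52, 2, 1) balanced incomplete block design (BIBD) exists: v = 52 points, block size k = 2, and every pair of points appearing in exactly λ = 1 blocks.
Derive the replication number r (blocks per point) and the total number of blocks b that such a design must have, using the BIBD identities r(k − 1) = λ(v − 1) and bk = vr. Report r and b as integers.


Any 2-(v, k, λ) BIBD satisfies two necessary conditions:
  (i)  Each point sits in r blocks, and counting incidences through any fixed point gives r(k − 1) = λ(v − 1), so r = λ(v − 1)/(k − 1).
  (ii) Total incidences bk = vr, so b = vr/k.
Step 1: r = λ(v − 1)/(k − 1) = 1·(52 − 1)/(2 − 1) = 1·51/1 = 51/1 = 51.
Step 2: b = vr/k = 52·51/2 = 2652/2 = 1326.
Check integrality: r = 51 ∈ Z ✓, b = 1326 ∈ Z ✓.
(These identities are necessary conditions: they determine r and b for any design with these parameters, but do not by themselves prove that one exists.)

r = 51, b = 1326.


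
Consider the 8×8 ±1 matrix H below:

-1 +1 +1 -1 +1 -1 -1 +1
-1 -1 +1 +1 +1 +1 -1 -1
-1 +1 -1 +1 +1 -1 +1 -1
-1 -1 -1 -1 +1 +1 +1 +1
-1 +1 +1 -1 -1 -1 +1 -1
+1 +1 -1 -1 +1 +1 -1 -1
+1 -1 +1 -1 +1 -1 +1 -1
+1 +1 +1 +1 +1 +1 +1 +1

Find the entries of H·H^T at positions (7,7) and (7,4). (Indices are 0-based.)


Row 4 of H: [-1, 1, 1, -1, -1, -1, 1, -1].
Row 7 of H: [1, 1, 1, 1, 1, 1, 1, 1].
(H·H^T)[7][7] = Σ_j H[7][j]·H[7][j] = (1)² + (1)² + (1)² + (1)² + (1)² + (1)² + (1)² + (1)² = 1 + 1 + 1 + 1 + 1 + 1 + 1 + 1 = 8.
(H·H^T)[7][4] = Σ_j H[7][j]·H[4][j] = (1)·(-1) + (1)·(1) + (1)·(1) + (1)·(-1) + (1)·(-1) + (1)·(-1) + (1)·(1) + (1)·(-1) = -1 + 1 + 1 + -1 + -1 + -1 + 1 + -1 = -2.
Rows 7 and 4 are not orthogonal (dot product = -2 ≠ 0), so H is not a Hadamard matrix.

(7,7) entry = 8; (7,4) entry = -2.


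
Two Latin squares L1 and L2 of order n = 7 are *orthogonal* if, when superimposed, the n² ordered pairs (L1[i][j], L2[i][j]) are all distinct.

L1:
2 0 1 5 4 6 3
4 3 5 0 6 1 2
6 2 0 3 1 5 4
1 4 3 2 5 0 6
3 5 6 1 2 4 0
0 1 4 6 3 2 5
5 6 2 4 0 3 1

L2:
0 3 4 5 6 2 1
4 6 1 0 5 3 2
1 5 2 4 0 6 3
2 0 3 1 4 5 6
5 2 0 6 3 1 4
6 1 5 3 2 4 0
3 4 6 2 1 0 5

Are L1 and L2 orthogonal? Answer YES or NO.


Form the n² = 49 superimposed pairs (L1[i][j], L2[i][j]), row by row (rows and columns indexed from 0):
row 0: (2,0) (0,3) (1,4) (5,5) (4,6) (6,2) (3,1)
row 1: (4,4) (3,6) (5,1) (0,0) (6,5) (1,3) (2,2)
row 2: (6,1) (2,5) (0,2) (3,4) (1,0) (5,6) (4,3)
row 3: (1,2) (4,0) (3,3) (2,1) (5,4) (0,5) (6,6)
row 4: (3,5) (5,2) (6,0) (1,6) (2,3) (4,1) (0,4)
row 5: (0,6) (1,1) (4,5) (6,3) (3,2) (2,4) (5,0)
row 6: (5,3) (6,4) (2,6) (4,2) (0,1) (3,0) (1,5)
Orthogonality requires all 49 pairs distinct.
Check by first coordinate: for each symbol s of L1, list the L2 entries in the n cells where L1 = s; they must all differ.
  L1 = 0: L2 entries (in reading order) 3, 0, 2, 5, 4, 6, 1 — all 7 distinct ✓
  L1 = 1: L2 entries (in reading order) 4, 3, 0, 2, 6, 1, 5 — all 7 distinct ✓
  L1 = 2: L2 entries (in reading order) 0, 2, 5, 1, 3, 4, 6 — all 7 distinct ✓
  L1 = 3: L2 entries (in reading order) 1, 6, 4, 3, 5, 2, 0 — all 7 distinct ✓
  L1 = 4: L2 entries (in reading order) 6, 4, 3, 0, 1, 5, 2 — all 7 distinct ✓
  L1 = 5: L2 entries (in reading order) 5, 1, 6, 4, 2, 0, 3 — all 7 distinct ✓
  L1 = 6: L2 entries (in reading order) 2, 5, 1, 6, 0, 3, 4 — all 7 distinct ✓
Every symbol of L1 meets every symbol of L2 exactly once, so all 49 pairs are distinct (49 of 49).
Conclusion: YES.

YES
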